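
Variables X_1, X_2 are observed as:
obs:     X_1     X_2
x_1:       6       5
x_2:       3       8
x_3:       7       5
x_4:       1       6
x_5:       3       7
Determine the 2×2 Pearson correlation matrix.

Step 1 — column means:
  mean(X_1) = (6 + 3 + 7 + 1 + 3) / 5 = 20/5 = 4
  mean(X_2) = (5 + 8 + 5 + 6 + 7) / 5 = 31/5 = 6.2

Step 2 — sample variances and covariances s[i,j] = (1/(n-1)) · Σ_k (x_{k,i} - mean_i) · (x_{k,j} - mean_j), with n-1 = 4:
  s[X_1,X_1] = ((2)·(2) + (-1)·(-1) + (3)·(3) + (-3)·(-3) + (-1)·(-1)) / 4 = 24/4 = 6
  s[X_1,X_2] = ((2)·(-1.2) + (-1)·(1.8) + (3)·(-1.2) + (-3)·(-0.2) + (-1)·(0.8)) / 4 = -8/4 = -2
  s[X_2,X_2] = ((-1.2)·(-1.2) + (1.8)·(1.8) + (-1.2)·(-1.2) + (-0.2)·(-0.2) + (0.8)·(0.8)) / 4 = 6.8/4 = 1.7
  Sample standard deviations s_i = √(s[i,i]):
  s(X_1) = √(6) = 2.4495
  s(X_2) = √(1.7) = 1.3038

Step 3 — r_{ij} = s_{ij} / (s_i · s_j):
  r[X_1,X_1] = 1 (diagonal).
  r[X_1,X_2] = -2 / (2.4495 · 1.3038) = -2 / 3.1937 = -0.6262
  r[X_2,X_2] = 1 (diagonal).

R is symmetric with unit diagonal. Assembling:

R = [[1, -0.6262],
 [-0.6262, 1]]


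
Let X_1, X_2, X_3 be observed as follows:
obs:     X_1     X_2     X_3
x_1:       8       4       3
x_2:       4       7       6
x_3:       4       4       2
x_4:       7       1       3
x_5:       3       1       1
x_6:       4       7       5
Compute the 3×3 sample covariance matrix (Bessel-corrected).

Step 1 — column means:
  mean(X_1) = (8 + 4 + 4 + 7 + 3 + 4) / 6 = 30/6 = 5
  mean(X_2) = (4 + 7 + 4 + 1 + 1 + 7) / 6 = 24/6 = 4
  mean(X_3) = (3 + 6 + 2 + 3 + 1 + 5) / 6 = 20/6 = 3.3333

Step 2 — sample covariance S[i,j] = (1/(n-1)) · Σ_k (x_{k,i} - mean_i) · (x_{k,j} - mean_j), with n-1 = 5.
  S[X_1,X_1] = ((3)·(3) + (-1)·(-1) + (-1)·(-1) + (2)·(2) + (-2)·(-2) + (-1)·(-1)) / 5 = 20/5 = 4
  S[X_1,X_2] = ((3)·(0) + (-1)·(3) + (-1)·(0) + (2)·(-3) + (-2)·(-3) + (-1)·(3)) / 5 = -6/5 = -1.2
  S[X_1,X_3] = ((3)·(-0.3333) + (-1)·(2.6667) + (-1)·(-1.3333) + (2)·(-0.3333) + (-2)·(-2.3333) + (-1)·(1.6667)) / 5 = 0/5 = 0
  S[X_2,X_2] = ((0)·(0) + (3)·(3) + (0)·(0) + (-3)·(-3) + (-3)·(-3) + (3)·(3)) / 5 = 36/5 = 7.2
  S[X_2,X_3] = ((0)·(-0.3333) + (3)·(2.6667) + (0)·(-1.3333) + (-3)·(-0.3333) + (-3)·(-2.3333) + (3)·(1.6667)) / 5 = 21/5 = 4.2
  S[X_3,X_3] = ((-0.3333)·(-0.3333) + (2.6667)·(2.6667) + (-1.3333)·(-1.3333) + (-0.3333)·(-0.3333) + (-2.3333)·(-2.3333) + (1.6667)·(1.6667)) / 5 = 17.3333/5 = 3.4667

S is symmetric (S[j,i] = S[i,j]). Assembling:

S = [[4, -1.2, 0],
 [-1.2, 7.2, 4.2],
 [0, 4.2, 3.4667]]


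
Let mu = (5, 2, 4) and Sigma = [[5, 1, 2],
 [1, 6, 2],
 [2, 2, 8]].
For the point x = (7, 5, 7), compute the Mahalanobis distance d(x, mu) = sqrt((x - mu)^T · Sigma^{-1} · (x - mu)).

Step 1 — centre the observation: (x - mu) = (2, 3, 3).

Step 2 — invert Sigma (cofactor / det for 3×3, or solve directly):
  Sigma^{-1} = [[0.2245, -0.0204, -0.051],
 [-0.0204, 0.1837, -0.0408],
 [-0.051, -0.0408, 0.148]].

Step 3 — form the quadratic (x - mu)^T · Sigma^{-1} · (x - mu):
  Sigma^{-1} · (x - mu) = (0.2347, 0.3878, 0.2194).
  (x - mu)^T · [Sigma^{-1} · (x - mu)] = (2)·(0.2347) + (3)·(0.3878) + (3)·(0.2194) = 2.2908.

Step 4 — take square root: d = √(2.2908) ≈ 1.5135.

d(x, mu) = √(2.2908) ≈ 1.5135


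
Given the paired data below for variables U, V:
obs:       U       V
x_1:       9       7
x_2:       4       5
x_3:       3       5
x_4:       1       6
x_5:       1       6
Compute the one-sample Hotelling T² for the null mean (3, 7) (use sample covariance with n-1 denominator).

Step 1 — sample mean vector:
  mean(U) = (9 + 4 + 3 + 1 + 1) / 5 = 18/5 = 3.6
  mean(V) = (7 + 5 + 5 + 6 + 6) / 5 = 29/5 = 5.8
  x̄ = (3.6, 5.8),  deviation x̄ - mu_0 = (3.6, 5.8) - (3, 7) = (0.6, -1.2).

Step 2 — sample covariance matrix, S[i,j] = (1/(n-1)) · Σ_k (x_{k,i} - mean_i) · (x_{k,j} - mean_j), divisor n-1 = 4:
  S[U,U] = ((5.4)·(5.4) + (0.4)·(0.4) + (-0.6)·(-0.6) + (-2.6)·(-2.6) + (-2.6)·(-2.6)) / 4 = 43.2/4 = 10.8
  S[U,V] = ((5.4)·(1.2) + (0.4)·(-0.8) + (-0.6)·(-0.8) + (-2.6)·(0.2) + (-2.6)·(0.2)) / 4 = 5.6/4 = 1.4
  S[V,V] = ((1.2)·(1.2) + (-0.8)·(-0.8) + (-0.8)·(-0.8) + (0.2)·(0.2) + (0.2)·(0.2)) / 4 = 2.8/4 = 0.7
  S = [[10.8, 1.4],
 [1.4, 0.7]].

Step 3 — invert S. det(S) = 10.8·0.7 - (1.4)² = 5.6.
  S^{-1} = (1/det) · [[d, -b], [-b, a]] = [[0.125, -0.25],
 [-0.25, 1.9286]].

Step 4 — quadratic form (x̄ - mu_0)^T · S^{-1} · (x̄ - mu_0):
  S^{-1} · (x̄ - mu_0) = (0.375, -2.4643),
  (x̄ - mu_0)^T · [...] = (0.6)·(0.375) + (-1.2)·(-2.4643) = 3.1821.

Step 5 — scale by n: T² = 5 · 3.1821 = 15.9107.

T² ≈ 15.9107


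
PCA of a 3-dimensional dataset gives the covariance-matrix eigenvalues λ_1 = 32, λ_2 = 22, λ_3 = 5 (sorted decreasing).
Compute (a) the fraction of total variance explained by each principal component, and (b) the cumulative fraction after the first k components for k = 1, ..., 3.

Step 1 — total variance = trace(Sigma) = Σ λ_i = 32 + 22 + 5 = 59.

Step 2 — fraction explained by component i = λ_i / Σ λ:
  PC1: 32/59 = 0.5424
  PC2: 22/59 = 0.3729
  PC3: 5/59 = 0.0847

Step 3 — cumulative fraction after k components = (λ_1 + ... + λ_k) / Σ λ:
  k = 1: 32/59 = 0.5424
  k = 2: (32 + 22)/59 = 54/59 = 0.9153
  k = 3: (32 + 22 + 5)/59 = 59/59 = 1

Summary (fraction, with percent):

explained: PC1 0.5424 (54.24%), PC2 0.3729 (37.29%), PC3 0.0847 (8.47%);  cumulative: 0.5424, 0.9153, 1


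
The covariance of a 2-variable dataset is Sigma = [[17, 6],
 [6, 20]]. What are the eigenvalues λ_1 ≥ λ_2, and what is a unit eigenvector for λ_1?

Step 1 — characteristic polynomial of 2×2 Sigma:
  det(Sigma - λI) = λ² - trace · λ + det = 0.
  trace = 17 + 20 = 37, det = 17·20 - (6)² = 304.
Step 2 — discriminant:
  Δ = trace² - 4·det = 1369 - 1216 = 153.
Step 3 — eigenvalues:
  λ = (trace ± √Δ)/2 = (37 ± 12.3693)/2,
  λ_1 = 24.6847,  λ_2 = 12.3153.

Step 4 — unit eigenvector for λ_1: solve (Sigma - λ_1 I)v = 0. First row:
  (17 - 24.6847)·v_x + (6)·v_y = 0, i.e. (-7.6847)·v_x + (6)·v_y = 0,
  so v ∝ (b, λ_1 - a) = (6, 7.6847) = u.
  ||u|| = √((6)² + (7.6847)²) = √(95.054) ≈ 9.7496,
  v_1 = u/||u|| ≈ (0.6154, 0.7882) (||v_1|| = 1).

λ_1 = 24.6847,  λ_2 = 12.3153;  v_1 ≈ (0.6154, 0.7882)


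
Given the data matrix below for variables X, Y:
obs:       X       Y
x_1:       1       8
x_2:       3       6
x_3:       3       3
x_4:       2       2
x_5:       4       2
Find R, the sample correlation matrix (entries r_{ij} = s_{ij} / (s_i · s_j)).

Step 1 — column means:
  mean(X) = (1 + 3 + 3 + 2 + 4) / 5 = 13/5 = 2.6
  mean(Y) = (8 + 6 + 3 + 2 + 2) / 5 = 21/5 = 4.2

Step 2 — sample variances and covariances s[i,j] = (1/(n-1)) · Σ_k (x_{k,i} - mean_i) · (x_{k,j} - mean_j), with n-1 = 4:
  s[X,X] = ((-1.6)·(-1.6) + (0.4)·(0.4) + (0.4)·(0.4) + (-0.6)·(-0.6) + (1.4)·(1.4)) / 4 = 5.2/4 = 1.3
  s[X,Y] = ((-1.6)·(3.8) + (0.4)·(1.8) + (0.4)·(-1.2) + (-0.6)·(-2.2) + (1.4)·(-2.2)) / 4 = -7.6/4 = -1.9
  s[Y,Y] = ((3.8)·(3.8) + (1.8)·(1.8) + (-1.2)·(-1.2) + (-2.2)·(-2.2) + (-2.2)·(-2.2)) / 4 = 28.8/4 = 7.2
  Sample standard deviations s_i = √(s[i,i]):
  s(X) = √(1.3) = 1.1402
  s(Y) = √(7.2) = 2.6833

Step 3 — r_{ij} = s_{ij} / (s_i · s_j):
  r[X,X] = 1 (diagonal).
  r[X,Y] = -1.9 / (1.1402 · 2.6833) = -1.9 / 3.0594 = -0.621
  r[Y,Y] = 1 (diagonal).

R is symmetric with unit diagonal. Assembling:

R = [[1, -0.621],
 [-0.621, 1]]


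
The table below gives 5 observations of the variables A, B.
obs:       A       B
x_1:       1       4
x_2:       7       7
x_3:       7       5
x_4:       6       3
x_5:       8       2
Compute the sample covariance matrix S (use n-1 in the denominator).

Step 1 — column means:
  mean(A) = (1 + 7 + 7 + 6 + 8) / 5 = 29/5 = 5.8
  mean(B) = (4 + 7 + 5 + 3 + 2) / 5 = 21/5 = 4.2

Step 2 — sample covariance S[i,j] = (1/(n-1)) · Σ_k (x_{k,i} - mean_i) · (x_{k,j} - mean_j), with n-1 = 4.
  S[A,A] = ((-4.8)·(-4.8) + (1.2)·(1.2) + (1.2)·(1.2) + (0.2)·(0.2) + (2.2)·(2.2)) / 4 = 30.8/4 = 7.7
  S[A,B] = ((-4.8)·(-0.2) + (1.2)·(2.8) + (1.2)·(0.8) + (0.2)·(-1.2) + (2.2)·(-2.2)) / 4 = 0.2/4 = 0.05
  S[B,B] = ((-0.2)·(-0.2) + (2.8)·(2.8) + (0.8)·(0.8) + (-1.2)·(-1.2) + (-2.2)·(-2.2)) / 4 = 14.8/4 = 3.7

S is symmetric (S[j,i] = S[i,j]). Assembling:

S = [[7.7, 0.05],
 [0.05, 3.7]]


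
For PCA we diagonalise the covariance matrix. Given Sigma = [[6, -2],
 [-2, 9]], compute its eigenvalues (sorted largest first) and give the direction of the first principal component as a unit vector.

Step 1 — characteristic polynomial of 2×2 Sigma:
  det(Sigma - λI) = λ² - trace · λ + det = 0.
  trace = 6 + 9 = 15, det = 6·9 - (-2)² = 50.
Step 2 — discriminant:
  Δ = trace² - 4·det = 225 - 200 = 25.
Step 3 — eigenvalues:
  λ = (trace ± √Δ)/2 = (15 ± 5)/2,
  λ_1 = 10,  λ_2 = 5.

Step 4 — unit eigenvector for λ_1: solve (Sigma - λ_1 I)v = 0. First row:
  (6 - 10)·v_x + (-2)·v_y = 0, i.e. (-4)·v_x + (-2)·v_y = 0,
  so v ∝ (b, λ_1 - a) = (-2, 4); multiply by -1 so the first entry is positive: u = (2, -4).
  ||u|| = √((2)² + (-4)²) = √(20) ≈ 4.4721,
  v_1 = u/||u|| ≈ (0.4472, -0.8944) (||v_1|| = 1).

λ_1 = 10,  λ_2 = 5;  v_1 ≈ (0.4472, -0.8944)


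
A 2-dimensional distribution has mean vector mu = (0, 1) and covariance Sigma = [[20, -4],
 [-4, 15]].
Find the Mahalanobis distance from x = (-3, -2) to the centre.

Step 1 — centre the observation: (x - mu) = (-3, -3).

Step 2 — invert Sigma. det(Sigma) = 20·15 - (-4)² = 284.
  Sigma^{-1} = (1/det) · [[d, -b], [-b, a]] = [[0.0528, 0.0141],
 [0.0141, 0.0704]].

Step 3 — form the quadratic (x - mu)^T · Sigma^{-1} · (x - mu):
  Sigma^{-1} · (x - mu) = (-0.2007, -0.2535).
  (x - mu)^T · [Sigma^{-1} · (x - mu)] = (-3)·(-0.2007) + (-3)·(-0.2535) = 1.3627.

Step 4 — take square root: d = √(1.3627) ≈ 1.1673.

d(x, mu) = √(1.3627) ≈ 1.1673


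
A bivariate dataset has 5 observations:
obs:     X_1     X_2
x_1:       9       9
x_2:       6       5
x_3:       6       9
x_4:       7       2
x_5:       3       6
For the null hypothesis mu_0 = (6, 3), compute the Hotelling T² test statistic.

Step 1 — sample mean vector:
  mean(X_1) = (9 + 6 + 6 + 7 + 3) / 5 = 31/5 = 6.2
  mean(X_2) = (9 + 5 + 9 + 2 + 6) / 5 = 31/5 = 6.2
  x̄ = (6.2, 6.2),  deviation x̄ - mu_0 = (6.2, 6.2) - (6, 3) = (0.2, 3.2).

Step 2 — sample covariance matrix, S[i,j] = (1/(n-1)) · Σ_k (x_{k,i} - mean_i) · (x_{k,j} - mean_j), divisor n-1 = 4:
  S[X_1,X_1] = ((2.8)·(2.8) + (-0.2)·(-0.2) + (-0.2)·(-0.2) + (0.8)·(0.8) + (-3.2)·(-3.2)) / 4 = 18.8/4 = 4.7
  S[X_1,X_2] = ((2.8)·(2.8) + (-0.2)·(-1.2) + (-0.2)·(2.8) + (0.8)·(-4.2) + (-3.2)·(-0.2)) / 4 = 4.8/4 = 1.2
  S[X_2,X_2] = ((2.8)·(2.8) + (-1.2)·(-1.2) + (2.8)·(2.8) + (-4.2)·(-4.2) + (-0.2)·(-0.2)) / 4 = 34.8/4 = 8.7
  S = [[4.7, 1.2],
 [1.2, 8.7]].

Step 3 — invert S. det(S) = 4.7·8.7 - (1.2)² = 39.45.
  S^{-1} = (1/det) · [[d, -b], [-b, a]] = [[0.2205, -0.0304],
 [-0.0304, 0.1191]].

Step 4 — quadratic form (x̄ - mu_0)^T · S^{-1} · (x̄ - mu_0):
  S^{-1} · (x̄ - mu_0) = (-0.0532, 0.3752),
  (x̄ - mu_0)^T · [...] = (0.2)·(-0.0532) + (3.2)·(0.3752) = 1.1899.

Step 5 — scale by n: T² = 5 · 1.1899 = 5.9493.

T² ≈ 5.9493


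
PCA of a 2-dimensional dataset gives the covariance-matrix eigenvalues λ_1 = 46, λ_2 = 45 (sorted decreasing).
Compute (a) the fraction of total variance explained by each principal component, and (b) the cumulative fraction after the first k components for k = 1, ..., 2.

Step 1 — total variance = trace(Sigma) = Σ λ_i = 46 + 45 = 91.

Step 2 — fraction explained by component i = λ_i / Σ λ:
  PC1: 46/91 = 0.5055
  PC2: 45/91 = 0.4945

Step 3 — cumulative fraction after k components = (λ_1 + ... + λ_k) / Σ λ:
  k = 1: 46/91 = 0.5055
  k = 2: (46 + 45)/91 = 91/91 = 1

Summary (fraction, with percent):

explained: PC1 0.5055 (50.55%), PC2 0.4945 (49.45%);  cumulative: 0.5055, 1


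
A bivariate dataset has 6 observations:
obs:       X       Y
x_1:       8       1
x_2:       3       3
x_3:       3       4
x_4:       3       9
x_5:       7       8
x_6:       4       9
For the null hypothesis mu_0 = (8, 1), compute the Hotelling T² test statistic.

Step 1 — sample mean vector:
  mean(X) = (8 + 3 + 3 + 3 + 7 + 4) / 6 = 28/6 = 4.6667
  mean(Y) = (1 + 3 + 4 + 9 + 8 + 9) / 6 = 34/6 = 5.6667
  x̄ = (4.6667, 5.6667),  deviation x̄ - mu_0 = (4.6667, 5.6667) - (8, 1) = (-3.3333, 4.6667).

Step 2 — sample covariance matrix, S[i,j] = (1/(n-1)) · Σ_k (x_{k,i} - mean_i) · (x_{k,j} - mean_j), divisor n-1 = 5:
  S[X,X] = ((3.3333)·(3.3333) + (-1.6667)·(-1.6667) + (-1.6667)·(-1.6667) + (-1.6667)·(-1.6667) + (2.3333)·(2.3333) + (-0.6667)·(-0.6667)) / 5 = 25.3333/5 = 5.0667
  S[X,Y] = ((3.3333)·(-4.6667) + (-1.6667)·(-2.6667) + (-1.6667)·(-1.6667) + (-1.6667)·(3.3333) + (2.3333)·(2.3333) + (-0.6667)·(3.3333)) / 5 = -10.6667/5 = -2.1333
  S[Y,Y] = ((-4.6667)·(-4.6667) + (-2.6667)·(-2.6667) + (-1.6667)·(-1.6667) + (3.3333)·(3.3333) + (2.3333)·(2.3333) + (3.3333)·(3.3333)) / 5 = 59.3333/5 = 11.8667
  S = [[5.0667, -2.1333],
 [-2.1333, 11.8667]].

Step 3 — invert S. det(S) = 5.0667·11.8667 - (-2.1333)² = 55.5733.
  S^{-1} = (1/det) · [[d, -b], [-b, a]] = [[0.2135, 0.0384],
 [0.0384, 0.0912]].

Step 4 — quadratic form (x̄ - mu_0)^T · S^{-1} · (x̄ - mu_0):
  S^{-1} · (x̄ - mu_0) = (-0.5326, 0.2975),
  (x̄ - mu_0)^T · [...] = (-3.3333)·(-0.5326) + (4.6667)·(0.2975) = 3.1638.

Step 5 — scale by n: T² = 6 · 3.1638 = 18.9827.

T² ≈ 18.9827


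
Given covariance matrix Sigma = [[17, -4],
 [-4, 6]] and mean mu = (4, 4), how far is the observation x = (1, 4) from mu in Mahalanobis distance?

Step 1 — centre the observation: (x - mu) = (-3, 0).

Step 2 — invert Sigma. det(Sigma) = 17·6 - (-4)² = 86.
  Sigma^{-1} = (1/det) · [[d, -b], [-b, a]] = [[0.0698, 0.0465],
 [0.0465, 0.1977]].

Step 3 — form the quadratic (x - mu)^T · Sigma^{-1} · (x - mu):
  Sigma^{-1} · (x - mu) = (-0.2093, -0.1395).
  (x - mu)^T · [Sigma^{-1} · (x - mu)] = (-3)·(-0.2093) + (0)·(-0.1395) = 0.6279.

Step 4 — take square root: d = √(0.6279) ≈ 0.7924.

d(x, mu) = √(0.6279) ≈ 0.7924


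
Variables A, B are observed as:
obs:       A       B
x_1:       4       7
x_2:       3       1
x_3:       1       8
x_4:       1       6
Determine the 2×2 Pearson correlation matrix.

Step 1 — column means:
  mean(A) = (4 + 3 + 1 + 1) / 4 = 9/4 = 2.25
  mean(B) = (7 + 1 + 8 + 6) / 4 = 22/4 = 5.5

Step 2 — sample variances and covariances s[i,j] = (1/(n-1)) · Σ_k (x_{k,i} - mean_i) · (x_{k,j} - mean_j), with n-1 = 3:
  s[A,A] = ((1.75)·(1.75) + (0.75)·(0.75) + (-1.25)·(-1.25) + (-1.25)·(-1.25)) / 3 = 6.75/3 = 2.25
  s[A,B] = ((1.75)·(1.5) + (0.75)·(-4.5) + (-1.25)·(2.5) + (-1.25)·(0.5)) / 3 = -4.5/3 = -1.5
  s[B,B] = ((1.5)·(1.5) + (-4.5)·(-4.5) + (2.5)·(2.5) + (0.5)·(0.5)) / 3 = 29/3 = 9.6667
  Sample standard deviations s_i = √(s[i,i]):
  s(A) = √(2.25) = 1.5
  s(B) = √(9.6667) = 3.1091

Step 3 — r_{ij} = s_{ij} / (s_i · s_j):
  r[A,A] = 1 (diagonal).
  r[A,B] = -1.5 / (1.5 · 3.1091) = -1.5 / 4.6637 = -0.3216
  r[B,B] = 1 (diagonal).

R is symmetric with unit diagonal. Assembling:

R = [[1, -0.3216],
 [-0.3216, 1]]


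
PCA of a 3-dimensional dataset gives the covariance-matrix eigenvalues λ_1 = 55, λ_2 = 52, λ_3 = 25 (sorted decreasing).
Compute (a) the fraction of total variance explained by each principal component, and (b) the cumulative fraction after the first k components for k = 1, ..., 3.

Step 1 — total variance = trace(Sigma) = Σ λ_i = 55 + 52 + 25 = 132.

Step 2 — fraction explained by component i = λ_i / Σ λ:
  PC1: 55/132 = 0.4167
  PC2: 52/132 = 0.3939
  PC3: 25/132 = 0.1894

Step 3 — cumulative fraction after k components = (λ_1 + ... + λ_k) / Σ λ:
  k = 1: 55/132 = 0.4167
  k = 2: (55 + 52)/132 = 107/132 = 0.8106
  k = 3: (55 + 52 + 25)/132 = 132/132 = 1

Summary (fraction, with percent):

explained: PC1 0.4167 (41.67%), PC2 0.3939 (39.39%), PC3 0.1894 (18.94%);  cumulative: 0.4167, 0.8106, 1


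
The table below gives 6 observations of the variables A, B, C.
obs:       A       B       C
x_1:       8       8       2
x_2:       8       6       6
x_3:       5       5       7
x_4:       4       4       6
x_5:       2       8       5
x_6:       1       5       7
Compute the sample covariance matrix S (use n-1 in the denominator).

Step 1 — column means:
  mean(A) = (8 + 8 + 5 + 4 + 2 + 1) / 6 = 28/6 = 4.6667
  mean(B) = (8 + 6 + 5 + 4 + 8 + 5) / 6 = 36/6 = 6
  mean(C) = (2 + 6 + 7 + 6 + 5 + 7) / 6 = 33/6 = 5.5

Step 2 — sample covariance S[i,j] = (1/(n-1)) · Σ_k (x_{k,i} - mean_i) · (x_{k,j} - mean_j), with n-1 = 5.
  S[A,A] = ((3.3333)·(3.3333) + (3.3333)·(3.3333) + (0.3333)·(0.3333) + (-0.6667)·(-0.6667) + (-2.6667)·(-2.6667) + (-3.6667)·(-3.6667)) / 5 = 43.3333/5 = 8.6667
  S[A,B] = ((3.3333)·(2) + (3.3333)·(0) + (0.3333)·(-1) + (-0.6667)·(-2) + (-2.6667)·(2) + (-3.6667)·(-1)) / 5 = 6/5 = 1.2
  S[A,C] = ((3.3333)·(-3.5) + (3.3333)·(0.5) + (0.3333)·(1.5) + (-0.6667)·(0.5) + (-2.6667)·(-0.5) + (-3.6667)·(1.5)) / 5 = -14/5 = -2.8
  S[B,B] = ((2)·(2) + (0)·(0) + (-1)·(-1) + (-2)·(-2) + (2)·(2) + (-1)·(-1)) / 5 = 14/5 = 2.8
  S[B,C] = ((2)·(-3.5) + (0)·(0.5) + (-1)·(1.5) + (-2)·(0.5) + (2)·(-0.5) + (-1)·(1.5)) / 5 = -12/5 = -2.4
  S[C,C] = ((-3.5)·(-3.5) + (0.5)·(0.5) + (1.5)·(1.5) + (0.5)·(0.5) + (-0.5)·(-0.5) + (1.5)·(1.5)) / 5 = 17.5/5 = 3.5

S is symmetric (S[j,i] = S[i,j]). Assembling:

S = [[8.6667, 1.2, -2.8],
 [1.2, 2.8, -2.4],
 [-2.8, -2.4, 3.5]]


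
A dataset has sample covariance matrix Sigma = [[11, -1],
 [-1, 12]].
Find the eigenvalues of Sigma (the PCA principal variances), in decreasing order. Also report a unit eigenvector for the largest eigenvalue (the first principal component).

Step 1 — characteristic polynomial of 2×2 Sigma:
  det(Sigma - λI) = λ² - trace · λ + det = 0.
  trace = 11 + 12 = 23, det = 11·12 - (-1)² = 131.
Step 2 — discriminant:
  Δ = trace² - 4·det = 529 - 524 = 5.
Step 3 — eigenvalues:
  λ = (trace ± √Δ)/2 = (23 ± 2.2361)/2,
  λ_1 = 12.618,  λ_2 = 10.382.

Step 4 — unit eigenvector for λ_1: solve (Sigma - λ_1 I)v = 0. First row:
  (11 - 12.618)·v_x + (-1)·v_y = 0, i.e. (-1.618)·v_x + (-1)·v_y = 0,
  so v ∝ (b, λ_1 - a) = (-1, 1.618); multiply by -1 so the first entry is positive: u = (1, -1.618).
  ||u|| = √((1)² + (-1.618)²) = √(3.618) ≈ 1.9021,
  v_1 = u/||u|| ≈ (0.5257, -0.8507) (||v_1|| = 1).

λ_1 = 12.618,  λ_2 = 10.382;  v_1 ≈ (0.5257, -0.8507)


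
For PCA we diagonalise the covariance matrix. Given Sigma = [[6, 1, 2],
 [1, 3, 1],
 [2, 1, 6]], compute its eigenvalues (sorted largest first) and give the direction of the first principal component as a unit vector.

Step 1 — characteristic polynomial p(λ) = det(λI - Sigma) = λ³ - tr·λ² + c_1·λ - det, where tr = trace, c_1 = sum of the principal 2×2 minors, det = det(Sigma):
  tr = 6 + 3 + 6 = 15,
  c_1 = (6·3 - (1)²) + (6·6 - (2)²) + (3·6 - (1)²) = 17 + 32 + 17 = 66,
  det = 6·(3·6 - (1)²) - (1)·((1)·6 - (1)·(2)) + (2)·((1)·(1) - 3·(2)) = 6·(17) - (1)·(4) + (2)·(-5) = 88.
  So p(λ) = λ³ - 15λ² + 66λ - 88.
Step 2 — look for an integer root (rational root theorem: any rational root is an integer divisor of 88). Testing λ = 4:
  p(4) = 64 - 240 + 264 - 88 = 0  ✓
  Dividing out (λ - 4): p(λ) = (λ - 4)(λ² - 11λ + 22).
Step 3 — remaining eigenvalues from the quadratic λ² - 11λ + 22 = 0:
  Δ = 11² - 4·22 = 121 - 88 = 33,  λ = (11 ± √33)/2 = (11 ± 5.7446)/2 ≈ 8.3723 or 2.6277.
  Sorted: λ_1 = 8.3723,  λ_2 = 4,  λ_3 = 2.6277  (check: sum = 15 = tr ✓).

Step 4 — unit eigenvector for λ_1 ≈ 8.3723: v spans the null space of (Sigma - λ_1 I), whose rows are
  r_1 = (-2.3723, 1, 2),  r_2 = (1, -5.3723, 1),  r_3 = (2, 1, -2.3723).
  v is orthogonal to every row, so take v ∝ r_1 × r_2 = ((1)·(1) - (2)·(-5.3723), (2)·(1) - (-2.3723)·(1), (-2.3723)·(-5.3723) - (1)·(1)) ≈ (11.7446, 4.3723, 11.7446).
  Let u = (11.7446, 4.3723, 11.7446).
  ||u|| = √((11.7446)² + (4.3723)² + (11.7446)²) = √(294.9863) ≈ 17.1752,  v_1 = u/||u|| ≈ (0.6838, 0.2546, 0.6838) (||v_1|| = 1).

λ_1 = 8.3723,  λ_2 = 4,  λ_3 = 2.6277;  v_1 ≈ (0.6838, 0.2546, 0.6838)


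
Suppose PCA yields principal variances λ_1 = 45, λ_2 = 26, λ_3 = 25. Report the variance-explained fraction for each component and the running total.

Step 1 — total variance = trace(Sigma) = Σ λ_i = 45 + 26 + 25 = 96.

Step 2 — fraction explained by component i = λ_i / Σ λ:
  PC1: 45/96 = 0.4688
  PC2: 26/96 = 0.2708
  PC3: 25/96 = 0.2604

Step 3 — cumulative fraction after k components = (λ_1 + ... + λ_k) / Σ λ:
  k = 1: 45/96 = 0.4688
  k = 2: (45 + 26)/96 = 71/96 = 0.7396
  k = 3: (45 + 26 + 25)/96 = 96/96 = 1

Summary (fraction, with percent):

explained: PC1 0.4688 (46.88%), PC2 0.2708 (27.08%), PC3 0.2604 (26.04%);  cumulative: 0.4688, 0.7396, 1


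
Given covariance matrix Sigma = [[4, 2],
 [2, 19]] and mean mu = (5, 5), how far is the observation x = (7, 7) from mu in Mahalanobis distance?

Step 1 — centre the observation: (x - mu) = (2, 2).

Step 2 — invert Sigma. det(Sigma) = 4·19 - (2)² = 72.
  Sigma^{-1} = (1/det) · [[d, -b], [-b, a]] = [[0.2639, -0.0278],
 [-0.0278, 0.0556]].

Step 3 — form the quadratic (x - mu)^T · Sigma^{-1} · (x - mu):
  Sigma^{-1} · (x - mu) = (0.4722, 0.0556).
  (x - mu)^T · [Sigma^{-1} · (x - mu)] = (2)·(0.4722) + (2)·(0.0556) = 1.0556.

Step 4 — take square root: d = √(1.0556) ≈ 1.0274.

d(x, mu) = √(1.0556) ≈ 1.0274


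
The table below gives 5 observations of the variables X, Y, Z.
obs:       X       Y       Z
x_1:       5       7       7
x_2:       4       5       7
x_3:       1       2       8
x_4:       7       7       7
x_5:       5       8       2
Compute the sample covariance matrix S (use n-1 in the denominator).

Step 1 — column means:
  mean(X) = (5 + 4 + 1 + 7 + 5) / 5 = 22/5 = 4.4
  mean(Y) = (7 + 5 + 2 + 7 + 8) / 5 = 29/5 = 5.8
  mean(Z) = (7 + 7 + 8 + 7 + 2) / 5 = 31/5 = 6.2

Step 2 — sample covariance S[i,j] = (1/(n-1)) · Σ_k (x_{k,i} - mean_i) · (x_{k,j} - mean_j), with n-1 = 4.
  S[X,X] = ((0.6)·(0.6) + (-0.4)·(-0.4) + (-3.4)·(-3.4) + (2.6)·(2.6) + (0.6)·(0.6)) / 4 = 19.2/4 = 4.8
  S[X,Y] = ((0.6)·(1.2) + (-0.4)·(-0.8) + (-3.4)·(-3.8) + (2.6)·(1.2) + (0.6)·(2.2)) / 4 = 18.4/4 = 4.6
  S[X,Z] = ((0.6)·(0.8) + (-0.4)·(0.8) + (-3.4)·(1.8) + (2.6)·(0.8) + (0.6)·(-4.2)) / 4 = -6.4/4 = -1.6
  S[Y,Y] = ((1.2)·(1.2) + (-0.8)·(-0.8) + (-3.8)·(-3.8) + (1.2)·(1.2) + (2.2)·(2.2)) / 4 = 22.8/4 = 5.7
  S[Y,Z] = ((1.2)·(0.8) + (-0.8)·(0.8) + (-3.8)·(1.8) + (1.2)·(0.8) + (2.2)·(-4.2)) / 4 = -14.8/4 = -3.7
  S[Z,Z] = ((0.8)·(0.8) + (0.8)·(0.8) + (1.8)·(1.8) + (0.8)·(0.8) + (-4.2)·(-4.2)) / 4 = 22.8/4 = 5.7

S is symmetric (S[j,i] = S[i,j]). Assembling:

S = [[4.8, 4.6, -1.6],
 [4.6, 5.7, -3.7],
 [-1.6, -3.7, 5.7]]


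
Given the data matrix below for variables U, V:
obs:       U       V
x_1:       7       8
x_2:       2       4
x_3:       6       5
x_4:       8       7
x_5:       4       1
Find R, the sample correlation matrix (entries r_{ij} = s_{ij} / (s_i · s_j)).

Step 1 — column means:
  mean(U) = (7 + 2 + 6 + 8 + 4) / 5 = 27/5 = 5.4
  mean(V) = (8 + 4 + 5 + 7 + 1) / 5 = 25/5 = 5

Step 2 — sample variances and covariances s[i,j] = (1/(n-1)) · Σ_k (x_{k,i} - mean_i) · (x_{k,j} - mean_j), with n-1 = 4:
  s[U,U] = ((1.6)·(1.6) + (-3.4)·(-3.4) + (0.6)·(0.6) + (2.6)·(2.6) + (-1.4)·(-1.4)) / 4 = 23.2/4 = 5.8
  s[U,V] = ((1.6)·(3) + (-3.4)·(-1) + (0.6)·(0) + (2.6)·(2) + (-1.4)·(-4)) / 4 = 19/4 = 4.75
  s[V,V] = ((3)·(3) + (-1)·(-1) + (0)·(0) + (2)·(2) + (-4)·(-4)) / 4 = 30/4 = 7.5
  Sample standard deviations s_i = √(s[i,i]):
  s(U) = √(5.8) = 2.4083
  s(V) = √(7.5) = 2.7386

Step 3 — r_{ij} = s_{ij} / (s_i · s_j):
  r[U,U] = 1 (diagonal).
  r[U,V] = 4.75 / (2.4083 · 2.7386) = 4.75 / 6.5955 = 0.7202
  r[V,V] = 1 (diagonal).

R is symmetric with unit diagonal. Assembling:

R = [[1, 0.7202],
 [0.7202, 1]]


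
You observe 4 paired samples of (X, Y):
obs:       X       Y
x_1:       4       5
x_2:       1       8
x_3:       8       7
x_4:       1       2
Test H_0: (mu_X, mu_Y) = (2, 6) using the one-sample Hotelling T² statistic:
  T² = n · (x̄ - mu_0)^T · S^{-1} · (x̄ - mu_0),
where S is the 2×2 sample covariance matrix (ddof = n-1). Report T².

Step 1 — sample mean vector:
  mean(X) = (4 + 1 + 8 + 1) / 4 = 14/4 = 3.5
  mean(Y) = (5 + 8 + 7 + 2) / 4 = 22/4 = 5.5
  x̄ = (3.5, 5.5),  deviation x̄ - mu_0 = (3.5, 5.5) - (2, 6) = (1.5, -0.5).

Step 2 — sample covariance matrix, S[i,j] = (1/(n-1)) · Σ_k (x_{k,i} - mean_i) · (x_{k,j} - mean_j), divisor n-1 = 3:
  S[X,X] = ((0.5)·(0.5) + (-2.5)·(-2.5) + (4.5)·(4.5) + (-2.5)·(-2.5)) / 3 = 33/3 = 11
  S[X,Y] = ((0.5)·(-0.5) + (-2.5)·(2.5) + (4.5)·(1.5) + (-2.5)·(-3.5)) / 3 = 9/3 = 3
  S[Y,Y] = ((-0.5)·(-0.5) + (2.5)·(2.5) + (1.5)·(1.5) + (-3.5)·(-3.5)) / 3 = 21/3 = 7
  S = [[11, 3],
 [3, 7]].

Step 3 — invert S. det(S) = 11·7 - (3)² = 68.
  S^{-1} = (1/det) · [[d, -b], [-b, a]] = [[0.1029, -0.0441],
 [-0.0441, 0.1618]].

Step 4 — quadratic form (x̄ - mu_0)^T · S^{-1} · (x̄ - mu_0):
  S^{-1} · (x̄ - mu_0) = (0.1765, -0.1471),
  (x̄ - mu_0)^T · [...] = (1.5)·(0.1765) + (-0.5)·(-0.1471) = 0.3382.

Step 5 — scale by n: T² = 4 · 0.3382 = 1.3529.

T² ≈ 1.3529


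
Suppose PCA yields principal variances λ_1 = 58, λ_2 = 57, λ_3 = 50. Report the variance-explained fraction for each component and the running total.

Step 1 — total variance = trace(Sigma) = Σ λ_i = 58 + 57 + 50 = 165.

Step 2 — fraction explained by component i = λ_i / Σ λ:
  PC1: 58/165 = 0.3515
  PC2: 57/165 = 0.3455
  PC3: 50/165 = 0.303

Step 3 — cumulative fraction after k components = (λ_1 + ... + λ_k) / Σ λ:
  k = 1: 58/165 = 0.3515
  k = 2: (58 + 57)/165 = 115/165 = 0.697
  k = 3: (58 + 57 + 50)/165 = 165/165 = 1

Summary (fraction, with percent):

explained: PC1 0.3515 (35.15%), PC2 0.3455 (34.55%), PC3 0.303 (30.3%);  cumulative: 0.3515, 0.697, 1


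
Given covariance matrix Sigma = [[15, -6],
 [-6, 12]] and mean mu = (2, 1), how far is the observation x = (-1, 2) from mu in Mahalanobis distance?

Step 1 — centre the observation: (x - mu) = (-3, 1).

Step 2 — invert Sigma. det(Sigma) = 15·12 - (-6)² = 144.
  Sigma^{-1} = (1/det) · [[d, -b], [-b, a]] = [[0.0833, 0.0417],
 [0.0417, 0.1042]].

Step 3 — form the quadratic (x - mu)^T · Sigma^{-1} · (x - mu):
  Sigma^{-1} · (x - mu) = (-0.2083, -0.0208).
  (x - mu)^T · [Sigma^{-1} · (x - mu)] = (-3)·(-0.2083) + (1)·(-0.0208) = 0.6042.

Step 4 — take square root: d = √(0.6042) ≈ 0.7773.

d(x, mu) = √(0.6042) ≈ 0.7773


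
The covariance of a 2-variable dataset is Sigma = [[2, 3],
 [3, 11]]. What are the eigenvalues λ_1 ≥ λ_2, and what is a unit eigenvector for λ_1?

Step 1 — characteristic polynomial of 2×2 Sigma:
  det(Sigma - λI) = λ² - trace · λ + det = 0.
  trace = 2 + 11 = 13, det = 2·11 - (3)² = 13.
Step 2 — discriminant:
  Δ = trace² - 4·det = 169 - 52 = 117.
Step 3 — eigenvalues:
  λ = (trace ± √Δ)/2 = (13 ± 10.8167)/2,
  λ_1 = 11.9083,  λ_2 = 1.0917.

Step 4 — unit eigenvector for λ_1: solve (Sigma - λ_1 I)v = 0. First row:
  (2 - 11.9083)·v_x + (3)·v_y = 0, i.e. (-9.9083)·v_x + (3)·v_y = 0,
  so v ∝ (b, λ_1 - a) = (3, 9.9083) = u.
  ||u|| = √((3)² + (9.9083)²) = √(107.1749) ≈ 10.3525,
  v_1 = u/||u|| ≈ (0.2898, 0.9571) (||v_1|| = 1).

λ_1 = 11.9083,  λ_2 = 1.0917;  v_1 ≈ (0.2898, 0.9571)


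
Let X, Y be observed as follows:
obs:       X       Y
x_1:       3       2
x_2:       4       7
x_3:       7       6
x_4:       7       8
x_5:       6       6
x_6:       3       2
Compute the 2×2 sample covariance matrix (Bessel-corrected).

Step 1 — column means:
  mean(X) = (3 + 4 + 7 + 7 + 6 + 3) / 6 = 30/6 = 5
  mean(Y) = (2 + 7 + 6 + 8 + 6 + 2) / 6 = 31/6 = 5.1667

Step 2 — sample covariance S[i,j] = (1/(n-1)) · Σ_k (x_{k,i} - mean_i) · (x_{k,j} - mean_j), with n-1 = 5.
  S[X,X] = ((-2)·(-2) + (-1)·(-1) + (2)·(2) + (2)·(2) + (1)·(1) + (-2)·(-2)) / 5 = 18/5 = 3.6
  S[X,Y] = ((-2)·(-3.1667) + (-1)·(1.8333) + (2)·(0.8333) + (2)·(2.8333) + (1)·(0.8333) + (-2)·(-3.1667)) / 5 = 19/5 = 3.8
  S[Y,Y] = ((-3.1667)·(-3.1667) + (1.8333)·(1.8333) + (0.8333)·(0.8333) + (2.8333)·(2.8333) + (0.8333)·(0.8333) + (-3.1667)·(-3.1667)) / 5 = 32.8333/5 = 6.5667

S is symmetric (S[j,i] = S[i,j]). Assembling:

S = [[3.6, 3.8],
 [3.8, 6.5667]]


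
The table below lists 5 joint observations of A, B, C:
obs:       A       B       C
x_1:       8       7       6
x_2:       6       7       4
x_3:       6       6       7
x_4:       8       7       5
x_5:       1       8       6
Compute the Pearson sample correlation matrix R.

Step 1 — column means:
  mean(A) = (8 + 6 + 6 + 8 + 1) / 5 = 29/5 = 5.8
  mean(B) = (7 + 7 + 6 + 7 + 8) / 5 = 35/5 = 7
  mean(C) = (6 + 4 + 7 + 5 + 6) / 5 = 28/5 = 5.6

Step 2 — sample variances and covariances s[i,j] = (1/(n-1)) · Σ_k (x_{k,i} - mean_i) · (x_{k,j} - mean_j), with n-1 = 4:
  s[A,A] = ((2.2)·(2.2) + (0.2)·(0.2) + (0.2)·(0.2) + (2.2)·(2.2) + (-4.8)·(-4.8)) / 4 = 32.8/4 = 8.2
  s[A,B] = ((2.2)·(0) + (0.2)·(0) + (0.2)·(-1) + (2.2)·(0) + (-4.8)·(1)) / 4 = -5/4 = -1.25
  s[A,C] = ((2.2)·(0.4) + (0.2)·(-1.6) + (0.2)·(1.4) + (2.2)·(-0.6) + (-4.8)·(0.4)) / 4 = -2.4/4 = -0.6
  s[B,B] = ((0)·(0) + (0)·(0) + (-1)·(-1) + (0)·(0) + (1)·(1)) / 4 = 2/4 = 0.5
  s[B,C] = ((0)·(0.4) + (0)·(-1.6) + (-1)·(1.4) + (0)·(-0.6) + (1)·(0.4)) / 4 = -1/4 = -0.25
  s[C,C] = ((0.4)·(0.4) + (-1.6)·(-1.6) + (1.4)·(1.4) + (-0.6)·(-0.6) + (0.4)·(0.4)) / 4 = 5.2/4 = 1.3
  Sample standard deviations s_i = √(s[i,i]):
  s(A) = √(8.2) = 2.8636
  s(B) = √(0.5) = 0.7071
  s(C) = √(1.3) = 1.1402

Step 3 — r_{ij} = s_{ij} / (s_i · s_j):
  r[A,A] = 1 (diagonal).
  r[A,B] = -1.25 / (2.8636 · 0.7071) = -1.25 / 2.0248 = -0.6173
  r[A,C] = -0.6 / (2.8636 · 1.1402) = -0.6 / 3.265 = -0.1838
  r[B,B] = 1 (diagonal).
  r[B,C] = -0.25 / (0.7071 · 1.1402) = -0.25 / 0.8062 = -0.3101
  r[C,C] = 1 (diagonal).

R is symmetric with unit diagonal. Assembling:

R = [[1, -0.6173, -0.1838],
 [-0.6173, 1, -0.3101],
 [-0.1838, -0.3101, 1]]


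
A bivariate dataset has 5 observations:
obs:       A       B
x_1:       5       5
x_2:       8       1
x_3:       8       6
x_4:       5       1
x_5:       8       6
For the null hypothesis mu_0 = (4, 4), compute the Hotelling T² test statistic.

Step 1 — sample mean vector:
  mean(A) = (5 + 8 + 8 + 5 + 8) / 5 = 34/5 = 6.8
  mean(B) = (5 + 1 + 6 + 1 + 6) / 5 = 19/5 = 3.8
  x̄ = (6.8, 3.8),  deviation x̄ - mu_0 = (6.8, 3.8) - (4, 4) = (2.8, -0.2).

Step 2 — sample covariance matrix, S[i,j] = (1/(n-1)) · Σ_k (x_{k,i} - mean_i) · (x_{k,j} - mean_j), divisor n-1 = 4:
  S[A,A] = ((-1.8)·(-1.8) + (1.2)·(1.2) + (1.2)·(1.2) + (-1.8)·(-1.8) + (1.2)·(1.2)) / 4 = 10.8/4 = 2.7
  S[A,B] = ((-1.8)·(1.2) + (1.2)·(-2.8) + (1.2)·(2.2) + (-1.8)·(-2.8) + (1.2)·(2.2)) / 4 = 4.8/4 = 1.2
  S[B,B] = ((1.2)·(1.2) + (-2.8)·(-2.8) + (2.2)·(2.2) + (-2.8)·(-2.8) + (2.2)·(2.2)) / 4 = 26.8/4 = 6.7
  S = [[2.7, 1.2],
 [1.2, 6.7]].

Step 3 — invert S. det(S) = 2.7·6.7 - (1.2)² = 16.65.
  S^{-1} = (1/det) · [[d, -b], [-b, a]] = [[0.4024, -0.0721],
 [-0.0721, 0.1622]].

Step 4 — quadratic form (x̄ - mu_0)^T · S^{-1} · (x̄ - mu_0):
  S^{-1} · (x̄ - mu_0) = (1.1411, -0.2342),
  (x̄ - mu_0)^T · [...] = (2.8)·(1.1411) + (-0.2)·(-0.2342) = 3.242.

Step 5 — scale by n: T² = 5 · 3.242 = 16.2102.

T² ≈ 16.2102


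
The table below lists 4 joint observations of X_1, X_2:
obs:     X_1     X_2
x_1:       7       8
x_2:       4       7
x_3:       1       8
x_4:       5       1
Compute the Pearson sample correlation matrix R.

Step 1 — column means:
  mean(X_1) = (7 + 4 + 1 + 5) / 4 = 17/4 = 4.25
  mean(X_2) = (8 + 7 + 8 + 1) / 4 = 24/4 = 6

Step 2 — sample variances and covariances s[i,j] = (1/(n-1)) · Σ_k (x_{k,i} - mean_i) · (x_{k,j} - mean_j), with n-1 = 3:
  s[X_1,X_1] = ((2.75)·(2.75) + (-0.25)·(-0.25) + (-3.25)·(-3.25) + (0.75)·(0.75)) / 3 = 18.75/3 = 6.25
  s[X_1,X_2] = ((2.75)·(2) + (-0.25)·(1) + (-3.25)·(2) + (0.75)·(-5)) / 3 = -5/3 = -1.6667
  s[X_2,X_2] = ((2)·(2) + (1)·(1) + (2)·(2) + (-5)·(-5)) / 3 = 34/3 = 11.3333
  Sample standard deviations s_i = √(s[i,i]):
  s(X_1) = √(6.25) = 2.5
  s(X_2) = √(11.3333) = 3.3665

Step 3 — r_{ij} = s_{ij} / (s_i · s_j):
  r[X_1,X_1] = 1 (diagonal).
  r[X_1,X_2] = -1.6667 / (2.5 · 3.3665) = -1.6667 / 8.4163 = -0.198
  r[X_2,X_2] = 1 (diagonal).

R is symmetric with unit diagonal. Assembling:

R = [[1, -0.198],
 [-0.198, 1]]


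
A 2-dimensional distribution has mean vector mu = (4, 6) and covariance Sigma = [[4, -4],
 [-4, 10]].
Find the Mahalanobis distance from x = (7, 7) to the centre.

Step 1 — centre the observation: (x - mu) = (3, 1).

Step 2 — invert Sigma. det(Sigma) = 4·10 - (-4)² = 24.
  Sigma^{-1} = (1/det) · [[d, -b], [-b, a]] = [[0.4167, 0.1667],
 [0.1667, 0.1667]].

Step 3 — form the quadratic (x - mu)^T · Sigma^{-1} · (x - mu):
  Sigma^{-1} · (x - mu) = (1.4167, 0.6667).
  (x - mu)^T · [Sigma^{-1} · (x - mu)] = (3)·(1.4167) + (1)·(0.6667) = 4.9167.

Step 4 — take square root: d = √(4.9167) ≈ 2.2174.

d(x, mu) = √(4.9167) ≈ 2.2174


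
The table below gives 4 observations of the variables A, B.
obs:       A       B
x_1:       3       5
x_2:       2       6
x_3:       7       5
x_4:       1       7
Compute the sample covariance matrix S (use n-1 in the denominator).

Step 1 — column means:
  mean(A) = (3 + 2 + 7 + 1) / 4 = 13/4 = 3.25
  mean(B) = (5 + 6 + 5 + 7) / 4 = 23/4 = 5.75

Step 2 — sample covariance S[i,j] = (1/(n-1)) · Σ_k (x_{k,i} - mean_i) · (x_{k,j} - mean_j), with n-1 = 3.
  S[A,A] = ((-0.25)·(-0.25) + (-1.25)·(-1.25) + (3.75)·(3.75) + (-2.25)·(-2.25)) / 3 = 20.75/3 = 6.9167
  S[A,B] = ((-0.25)·(-0.75) + (-1.25)·(0.25) + (3.75)·(-0.75) + (-2.25)·(1.25)) / 3 = -5.75/3 = -1.9167
  S[B,B] = ((-0.75)·(-0.75) + (0.25)·(0.25) + (-0.75)·(-0.75) + (1.25)·(1.25)) / 3 = 2.75/3 = 0.9167

S is symmetric (S[j,i] = S[i,j]). Assembling:

S = [[6.9167, -1.9167],
 [-1.9167, 0.9167]]


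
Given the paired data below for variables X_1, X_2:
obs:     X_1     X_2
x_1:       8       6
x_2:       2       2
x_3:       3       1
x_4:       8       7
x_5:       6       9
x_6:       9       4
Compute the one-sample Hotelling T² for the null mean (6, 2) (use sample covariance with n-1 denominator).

Step 1 — sample mean vector:
  mean(X_1) = (8 + 2 + 3 + 8 + 6 + 9) / 6 = 36/6 = 6
  mean(X_2) = (6 + 2 + 1 + 7 + 9 + 4) / 6 = 29/6 = 4.8333
  x̄ = (6, 4.8333),  deviation x̄ - mu_0 = (6, 4.8333) - (6, 2) = (0, 2.8333).

Step 2 — sample covariance matrix, S[i,j] = (1/(n-1)) · Σ_k (x_{k,i} - mean_i) · (x_{k,j} - mean_j), divisor n-1 = 5:
  S[X_1,X_1] = ((2)·(2) + (-4)·(-4) + (-3)·(-3) + (2)·(2) + (0)·(0) + (3)·(3)) / 5 = 42/5 = 8.4
  S[X_1,X_2] = ((2)·(1.1667) + (-4)·(-2.8333) + (-3)·(-3.8333) + (2)·(2.1667) + (0)·(4.1667) + (3)·(-0.8333)) / 5 = 27/5 = 5.4
  S[X_2,X_2] = ((1.1667)·(1.1667) + (-2.8333)·(-2.8333) + (-3.8333)·(-3.8333) + (2.1667)·(2.1667) + (4.1667)·(4.1667) + (-0.8333)·(-0.8333)) / 5 = 46.8333/5 = 9.3667
  S = [[8.4, 5.4],
 [5.4, 9.3667]].

Step 3 — invert S. det(S) = 8.4·9.3667 - (5.4)² = 49.52.
  S^{-1} = (1/det) · [[d, -b], [-b, a]] = [[0.1891, -0.109],
 [-0.109, 0.1696]].

Step 4 — quadratic form (x̄ - mu_0)^T · S^{-1} · (x̄ - mu_0):
  S^{-1} · (x̄ - mu_0) = (-0.309, 0.4806),
  (x̄ - mu_0)^T · [...] = (0)·(-0.309) + (2.8333)·(0.4806) = 1.3617.

Step 5 — scale by n: T² = 6 · 1.3617 = 8.1704.

T² ≈ 8.1704


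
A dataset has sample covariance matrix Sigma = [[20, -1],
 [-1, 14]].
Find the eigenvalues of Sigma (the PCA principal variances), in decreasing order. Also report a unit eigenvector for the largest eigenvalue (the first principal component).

Step 1 — characteristic polynomial of 2×2 Sigma:
  det(Sigma - λI) = λ² - trace · λ + det = 0.
  trace = 20 + 14 = 34, det = 20·14 - (-1)² = 279.
Step 2 — discriminant:
  Δ = trace² - 4·det = 1156 - 1116 = 40.
Step 3 — eigenvalues:
  λ = (trace ± √Δ)/2 = (34 ± 6.3246)/2,
  λ_1 = 20.1623,  λ_2 = 13.8377.

Step 4 — unit eigenvector for λ_1: solve (Sigma - λ_1 I)v = 0. First row:
  (20 - 20.1623)·v_x + (-1)·v_y = 0, i.e. (-0.1623)·v_x + (-1)·v_y = 0,
  so v ∝ (b, λ_1 - a) = (-1, 0.1623); multiply by -1 so the first entry is positive: u = (1, -0.1623).
  ||u|| = √((1)² + (-0.1623)²) = √(1.0263) ≈ 1.0131,
  v_1 = u/||u|| ≈ (0.9871, -0.1602) (||v_1|| = 1).

λ_1 = 20.1623,  λ_2 = 13.8377;  v_1 ≈ (0.9871, -0.1602)


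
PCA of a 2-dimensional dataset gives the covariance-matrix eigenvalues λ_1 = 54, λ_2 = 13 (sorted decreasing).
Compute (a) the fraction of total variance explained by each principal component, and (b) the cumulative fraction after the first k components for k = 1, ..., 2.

Step 1 — total variance = trace(Sigma) = Σ λ_i = 54 + 13 = 67.

Step 2 — fraction explained by component i = λ_i / Σ λ:
  PC1: 54/67 = 0.806
  PC2: 13/67 = 0.194

Step 3 — cumulative fraction after k components = (λ_1 + ... + λ_k) / Σ λ:
  k = 1: 54/67 = 0.806
  k = 2: (54 + 13)/67 = 67/67 = 1

Summary (fraction, with percent):

explained: PC1 0.806 (80.6%), PC2 0.194 (19.4%);  cumulative: 0.806, 1


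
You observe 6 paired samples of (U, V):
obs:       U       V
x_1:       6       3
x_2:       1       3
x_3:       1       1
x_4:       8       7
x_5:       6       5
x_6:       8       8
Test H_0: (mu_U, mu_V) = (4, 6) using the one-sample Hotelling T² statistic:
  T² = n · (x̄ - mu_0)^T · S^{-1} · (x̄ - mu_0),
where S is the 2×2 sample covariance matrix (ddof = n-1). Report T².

Step 1 — sample mean vector:
  mean(U) = (6 + 1 + 1 + 8 + 6 + 8) / 6 = 30/6 = 5
  mean(V) = (3 + 3 + 1 + 7 + 5 + 8) / 6 = 27/6 = 4.5
  x̄ = (5, 4.5),  deviation x̄ - mu_0 = (5, 4.5) - (4, 6) = (1, -1.5).

Step 2 — sample covariance matrix, S[i,j] = (1/(n-1)) · Σ_k (x_{k,i} - mean_i) · (x_{k,j} - mean_j), divisor n-1 = 5:
  S[U,U] = ((1)·(1) + (-4)·(-4) + (-4)·(-4) + (3)·(3) + (1)·(1) + (3)·(3)) / 5 = 52/5 = 10.4
  S[U,V] = ((1)·(-1.5) + (-4)·(-1.5) + (-4)·(-3.5) + (3)·(2.5) + (1)·(0.5) + (3)·(3.5)) / 5 = 37/5 = 7.4
  S[V,V] = ((-1.5)·(-1.5) + (-1.5)·(-1.5) + (-3.5)·(-3.5) + (2.5)·(2.5) + (0.5)·(0.5) + (3.5)·(3.5)) / 5 = 35.5/5 = 7.1
  S = [[10.4, 7.4],
 [7.4, 7.1]].

Step 3 — invert S. det(S) = 10.4·7.1 - (7.4)² = 19.08.
  S^{-1} = (1/det) · [[d, -b], [-b, a]] = [[0.3721, -0.3878],
 [-0.3878, 0.5451]].

Step 4 — quadratic form (x̄ - mu_0)^T · S^{-1} · (x̄ - mu_0):
  S^{-1} · (x̄ - mu_0) = (0.9539, -1.2055),
  (x̄ - mu_0)^T · [...] = (1)·(0.9539) + (-1.5)·(-1.2055) = 2.7621.

Step 5 — scale by n: T² = 6 · 2.7621 = 16.5723.

T² ≈ 16.5723


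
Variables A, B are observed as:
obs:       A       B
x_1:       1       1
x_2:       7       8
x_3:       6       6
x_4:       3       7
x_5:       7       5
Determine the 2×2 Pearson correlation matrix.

Step 1 — column means:
  mean(A) = (1 + 7 + 6 + 3 + 7) / 5 = 24/5 = 4.8
  mean(B) = (1 + 8 + 6 + 7 + 5) / 5 = 27/5 = 5.4

Step 2 — sample variances and covariances s[i,j] = (1/(n-1)) · Σ_k (x_{k,i} - mean_i) · (x_{k,j} - mean_j), with n-1 = 4:
  s[A,A] = ((-3.8)·(-3.8) + (2.2)·(2.2) + (1.2)·(1.2) + (-1.8)·(-1.8) + (2.2)·(2.2)) / 4 = 28.8/4 = 7.2
  s[A,B] = ((-3.8)·(-4.4) + (2.2)·(2.6) + (1.2)·(0.6) + (-1.8)·(1.6) + (2.2)·(-0.4)) / 4 = 19.4/4 = 4.85
  s[B,B] = ((-4.4)·(-4.4) + (2.6)·(2.6) + (0.6)·(0.6) + (1.6)·(1.6) + (-0.4)·(-0.4)) / 4 = 29.2/4 = 7.3
  Sample standard deviations s_i = √(s[i,i]):
  s(A) = √(7.2) = 2.6833
  s(B) = √(7.3) = 2.7019

Step 3 — r_{ij} = s_{ij} / (s_i · s_j):
  r[A,A] = 1 (diagonal).
  r[A,B] = 4.85 / (2.6833 · 2.7019) = 4.85 / 7.2498 = 0.669
  r[B,B] = 1 (diagonal).

R is symmetric with unit diagonal. Assembling:

R = [[1, 0.669],
 [0.669, 1]]
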